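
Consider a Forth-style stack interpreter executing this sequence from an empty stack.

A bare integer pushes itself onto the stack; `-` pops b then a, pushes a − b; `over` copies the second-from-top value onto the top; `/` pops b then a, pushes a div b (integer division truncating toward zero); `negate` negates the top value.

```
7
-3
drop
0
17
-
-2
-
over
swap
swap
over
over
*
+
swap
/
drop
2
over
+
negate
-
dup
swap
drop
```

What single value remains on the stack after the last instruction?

16

7      : [7]
-3     : [7, -3]
drop   : [7]
0      : [7, 0]
17     : [7, 0, 17]
-      : [7, -17]
-2     : [7, -17, -2]
-      : [7, -15]
over   : [7, -15, 7]
swap   : [7, 7, -15]
swap   : [7, -15, 7]
over   : [7, -15, 7, -15]
over   : [7, -15, 7, -15, 7]
*      : [7, -15, 7, -105]
+      : [7, -15, -98]
swap   : [7, -98, -15]
/      : [7, 6]
drop   : [7]
2      : [7, 2]
over   : [7, 2, 7]
+      : [7, 9]
negate : [7, -9]
-      : [16]
dup    : [16, 16]
swap   : [16, 16]
drop   : [16]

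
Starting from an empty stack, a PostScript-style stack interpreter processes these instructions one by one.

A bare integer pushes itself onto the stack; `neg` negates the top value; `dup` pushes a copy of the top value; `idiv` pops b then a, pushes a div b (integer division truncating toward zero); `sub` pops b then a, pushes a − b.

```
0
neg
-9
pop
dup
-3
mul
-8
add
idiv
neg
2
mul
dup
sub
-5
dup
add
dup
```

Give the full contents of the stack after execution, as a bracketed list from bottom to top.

0    : 0
neg  : 0
-9   : 0 -9
pop  : 0
dup  : 0 0
-3   : 0 0 -3
mul  : 0 0
-8   : 0 0 -8
add  : 0 -8
idiv : 0
neg  : 0
2    : 0 2
mul  : 0
dup  : 0 0
sub  : 0
-5   : 0 -5
dup  : 0 -5 -5
add  : 0 -10
dup  : 0 -10 -10

[0, -10, -10]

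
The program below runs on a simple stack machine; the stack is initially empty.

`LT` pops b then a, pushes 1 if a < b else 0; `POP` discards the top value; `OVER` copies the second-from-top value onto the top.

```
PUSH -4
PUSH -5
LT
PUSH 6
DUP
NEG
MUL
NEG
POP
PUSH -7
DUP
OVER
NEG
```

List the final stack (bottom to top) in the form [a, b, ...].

PUSH -4 : -4
PUSH -5 : -4 -5
LT      : 0
PUSH 6  : 0 6
DUP     : 0 6 6
NEG     : 0 6 -6
MUL     : 0 -36
NEG     : 0 36
POP     : 0
PUSH -7 : 0 -7
DUP     : 0 -7 -7
OVER    : 0 -7 -7 -7
NEG     : 0 -7 -7 7

[0, -7, -7, 7]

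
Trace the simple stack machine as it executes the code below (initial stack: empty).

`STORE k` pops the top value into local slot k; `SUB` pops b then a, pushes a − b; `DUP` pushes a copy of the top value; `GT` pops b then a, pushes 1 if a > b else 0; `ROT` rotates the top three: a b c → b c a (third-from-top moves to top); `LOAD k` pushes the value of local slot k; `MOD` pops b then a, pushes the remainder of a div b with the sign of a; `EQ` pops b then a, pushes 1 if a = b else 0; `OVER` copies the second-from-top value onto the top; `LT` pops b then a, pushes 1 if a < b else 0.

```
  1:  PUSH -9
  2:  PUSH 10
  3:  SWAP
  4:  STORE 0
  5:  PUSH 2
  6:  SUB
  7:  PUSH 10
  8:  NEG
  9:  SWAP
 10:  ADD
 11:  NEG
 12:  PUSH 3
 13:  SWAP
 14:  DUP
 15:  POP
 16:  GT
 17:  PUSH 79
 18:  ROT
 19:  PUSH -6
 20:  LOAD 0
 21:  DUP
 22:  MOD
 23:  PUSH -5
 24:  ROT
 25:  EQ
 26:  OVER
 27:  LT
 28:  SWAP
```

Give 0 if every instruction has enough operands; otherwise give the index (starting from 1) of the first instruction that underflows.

PUSH -9 → [-9]
PUSH 10 → [-9, 10]
SWAP    → [10, -9]
STORE 0 → [10]
PUSH 2  → [10, 2]
SUB     → [8]
PUSH 10 → [8, 10]
NEG     → [8, -10]
SWAP    → [-10, 8]
ADD     → [-2]
NEG     → [2]
PUSH 3  → [2, 3]
SWAP    → [3, 2]
DUP     → [3, 2, 2]
POP     → [3, 2]
GT      → [1]
PUSH 79 → [1, 79]
ROT  — needs 3 operands, stack has 2 → underflow

18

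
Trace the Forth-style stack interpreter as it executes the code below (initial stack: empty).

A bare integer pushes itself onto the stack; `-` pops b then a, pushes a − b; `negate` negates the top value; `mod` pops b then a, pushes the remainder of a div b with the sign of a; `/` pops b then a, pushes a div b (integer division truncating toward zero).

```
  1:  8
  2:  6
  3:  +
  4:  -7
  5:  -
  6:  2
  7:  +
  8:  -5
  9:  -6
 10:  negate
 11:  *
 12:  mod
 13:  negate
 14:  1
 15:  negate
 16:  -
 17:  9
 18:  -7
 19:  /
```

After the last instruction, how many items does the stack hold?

8      → [8]
6      → [8, 6]
+      → [14]
-7     → [14, -7]
-      → [21]
2      → [21, 2]
+      → [23]
-5     → [23, -5]
-6     → [23, -5, -6]
negate → [23, -5, 6]
*      → [23, -30]
mod    → [23]
negate → [-23]
1      → [-23, 1]
negate → [-23, -1]
-      → [-22]
9      → [-22, 9]
-7     → [-22, 9, -7]
/      → [-22, -1]

2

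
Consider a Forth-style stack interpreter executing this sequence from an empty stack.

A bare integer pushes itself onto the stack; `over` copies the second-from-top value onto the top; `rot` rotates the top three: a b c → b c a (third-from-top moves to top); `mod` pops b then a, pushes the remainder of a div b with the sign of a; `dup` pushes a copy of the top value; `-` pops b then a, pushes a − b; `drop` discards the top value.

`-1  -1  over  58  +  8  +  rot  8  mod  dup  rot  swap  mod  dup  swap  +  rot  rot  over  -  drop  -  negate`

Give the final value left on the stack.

-1      [-1]
-1      [-1, -1]
over    [-1, -1, -1]
58      [-1, -1, -1, 58]
+       [-1, -1, 57]
8       [-1, -1, 57, 8]
+       [-1, -1, 65]
rot     [-1, 65, -1]
8       [-1, 65, -1, 8]
mod     [-1, 65, -1]
dup     [-1, 65, -1, -1]
rot     [-1, -1, -1, 65]
swap    [-1, -1, 65, -1]
mod     [-1, -1, 0]
dup     [-1, -1, 0, 0]
swap    [-1, -1, 0, 0]
+       [-1, -1, 0]
rot     [-1, 0, -1]
rot     [0, -1, -1]
over    [0, -1, -1, -1]
-       [0, -1, 0]
drop    [0, -1]
-       [1]
negate  [-1]

-1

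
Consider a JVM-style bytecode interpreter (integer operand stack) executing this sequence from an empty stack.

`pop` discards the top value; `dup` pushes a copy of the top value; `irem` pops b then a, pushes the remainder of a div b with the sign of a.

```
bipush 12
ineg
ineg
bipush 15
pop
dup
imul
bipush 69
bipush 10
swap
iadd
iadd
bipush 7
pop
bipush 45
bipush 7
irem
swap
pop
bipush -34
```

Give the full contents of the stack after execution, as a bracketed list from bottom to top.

[3, -34]

bipush 12  -> 12
ineg       -> -12
ineg       -> 12
bipush 15  -> 12 15
pop        -> 12
dup        -> 12 12
imul       -> 144
bipush 69  -> 144 69
bipush 10  -> 144 69 10
swap       -> 144 10 69
iadd       -> 144 79
iadd       -> 223
bipush 7   -> 223 7
pop        -> 223
bipush 45  -> 223 45
bipush 7   -> 223 45 7
irem       -> 223 3
swap       -> 3 223
pop        -> 3
bipush -34 -> 3 -34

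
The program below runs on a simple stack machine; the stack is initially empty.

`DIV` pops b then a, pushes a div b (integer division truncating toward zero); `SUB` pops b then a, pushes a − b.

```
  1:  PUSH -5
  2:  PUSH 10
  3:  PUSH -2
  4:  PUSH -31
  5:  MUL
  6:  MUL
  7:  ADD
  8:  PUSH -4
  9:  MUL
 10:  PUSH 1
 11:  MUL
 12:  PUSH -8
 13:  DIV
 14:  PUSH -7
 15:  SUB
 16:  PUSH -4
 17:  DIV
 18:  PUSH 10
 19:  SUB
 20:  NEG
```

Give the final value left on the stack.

PUSH -5   -5
PUSH 10   -5 10
PUSH -2   -5 10 -2
PUSH -31  -5 10 -2 -31
MUL       -5 10 62
MUL       -5 620
ADD       615
PUSH -4   615 -4
MUL       -2460
PUSH 1    -2460 1
MUL       -2460
PUSH -8   -2460 -8
DIV       307
PUSH -7   307 -7
SUB       314
PUSH -4   314 -4
DIV       -78
PUSH 10   -78 10
SUB       -88
NEG       88

88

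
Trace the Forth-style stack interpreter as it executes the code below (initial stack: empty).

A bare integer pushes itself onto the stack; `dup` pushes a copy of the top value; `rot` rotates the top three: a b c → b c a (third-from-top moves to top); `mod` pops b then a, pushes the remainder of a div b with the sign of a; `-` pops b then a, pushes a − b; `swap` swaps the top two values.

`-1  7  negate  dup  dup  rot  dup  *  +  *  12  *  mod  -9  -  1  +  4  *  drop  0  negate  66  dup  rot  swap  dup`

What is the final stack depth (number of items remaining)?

-1     -> [-1]
7      -> [-1, 7]
negate -> [-1, -7]
dup    -> [-1, -7, -7]
dup    -> [-1, -7, -7, -7]
rot    -> [-1, -7, -7, -7]
dup    -> [-1, -7, -7, -7, -7]
*      -> [-1, -7, -7, 49]
+      -> [-1, -7, 42]
*      -> [-1, -294]
12     -> [-1, -294, 12]
*      -> [-1, -3528]
mod    -> [-1]
-9     -> [-1, -9]
-      -> [8]
1      -> [8, 1]
+      -> [9]
4      -> [9, 4]
*      -> [36]
drop   -> []
0      -> [0]
negate -> [0]
66     -> [0, 66]
dup    -> [0, 66, 66]
rot    -> [66, 66, 0]
swap   -> [66, 0, 66]
dup    -> [66, 0, 66, 66]

4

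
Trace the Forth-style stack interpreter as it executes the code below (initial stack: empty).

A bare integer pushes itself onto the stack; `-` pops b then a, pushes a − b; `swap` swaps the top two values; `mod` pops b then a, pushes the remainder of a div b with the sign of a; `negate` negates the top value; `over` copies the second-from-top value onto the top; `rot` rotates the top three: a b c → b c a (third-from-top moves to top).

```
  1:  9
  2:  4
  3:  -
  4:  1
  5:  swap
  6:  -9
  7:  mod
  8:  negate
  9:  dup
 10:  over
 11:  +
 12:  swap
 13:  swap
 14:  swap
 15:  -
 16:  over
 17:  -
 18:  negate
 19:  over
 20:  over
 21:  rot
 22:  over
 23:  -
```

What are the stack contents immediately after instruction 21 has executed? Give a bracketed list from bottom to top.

9      : [9]
4      : [9, 4]
-      : [5]
1      : [5, 1]
swap   : [1, 5]
-9     : [1, 5, -9]
mod    : [1, 5]
negate : [1, -5]
dup    : [1, -5, -5]
over   : [1, -5, -5, -5]
+      : [1, -5, -10]
swap   : [1, -10, -5]
swap   : [1, -5, -10]
swap   : [1, -10, -5]
-      : [1, -5]
over   : [1, -5, 1]
-      : [1, -6]
negate : [1, 6]
over   : [1, 6, 1]
over   : [1, 6, 1, 6]
rot    : [1, 1, 6, 6]

[1, 1, 6, 6]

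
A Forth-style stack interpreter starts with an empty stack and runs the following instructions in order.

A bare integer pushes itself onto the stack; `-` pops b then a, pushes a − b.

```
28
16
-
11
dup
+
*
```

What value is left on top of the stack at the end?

264

28  -> 28
16  -> 28 16
-   -> 12
11  -> 12 11
dup -> 12 11 11
+   -> 12 22
*   -> 264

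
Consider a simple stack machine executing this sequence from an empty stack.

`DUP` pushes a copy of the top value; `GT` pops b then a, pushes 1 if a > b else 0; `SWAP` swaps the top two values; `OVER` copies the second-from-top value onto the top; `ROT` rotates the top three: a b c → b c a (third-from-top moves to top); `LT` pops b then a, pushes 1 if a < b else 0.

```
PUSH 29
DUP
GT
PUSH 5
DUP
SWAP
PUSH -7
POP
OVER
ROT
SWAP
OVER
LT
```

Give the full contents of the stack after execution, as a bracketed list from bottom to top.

PUSH 29 : [29]
DUP     : [29, 29]
GT      : [0]
PUSH 5  : [0, 5]
DUP     : [0, 5, 5]
SWAP    : [0, 5, 5]
PUSH -7 : [0, 5, 5, -7]
POP     : [0, 5, 5]
OVER    : [0, 5, 5, 5]
ROT     : [0, 5, 5, 5]
SWAP    : [0, 5, 5, 5]
OVER    : [0, 5, 5, 5, 5]
LT      : [0, 5, 5, 0]

[0, 5, 5, 0]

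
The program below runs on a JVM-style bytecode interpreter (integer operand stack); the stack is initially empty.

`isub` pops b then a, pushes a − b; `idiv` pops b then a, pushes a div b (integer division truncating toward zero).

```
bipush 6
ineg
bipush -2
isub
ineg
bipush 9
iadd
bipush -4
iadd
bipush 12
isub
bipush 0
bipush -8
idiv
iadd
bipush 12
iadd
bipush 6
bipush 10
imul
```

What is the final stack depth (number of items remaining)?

2

bipush 6  : [6]
ineg      : [-6]
bipush -2 : [-6, -2]
isub      : [-4]
ineg      : [4]
bipush 9  : [4, 9]
iadd      : [13]
bipush -4 : [13, -4]
iadd      : [9]
bipush 12 : [9, 12]
isub      : [-3]
bipush 0  : [-3, 0]
bipush -8 : [-3, 0, -8]
idiv      : [-3, 0]
iadd      : [-3]
bipush 12 : [-3, 12]
iadd      : [9]
bipush 6  : [9, 6]
bipush 10 : [9, 6, 10]
imul      : [9, 60]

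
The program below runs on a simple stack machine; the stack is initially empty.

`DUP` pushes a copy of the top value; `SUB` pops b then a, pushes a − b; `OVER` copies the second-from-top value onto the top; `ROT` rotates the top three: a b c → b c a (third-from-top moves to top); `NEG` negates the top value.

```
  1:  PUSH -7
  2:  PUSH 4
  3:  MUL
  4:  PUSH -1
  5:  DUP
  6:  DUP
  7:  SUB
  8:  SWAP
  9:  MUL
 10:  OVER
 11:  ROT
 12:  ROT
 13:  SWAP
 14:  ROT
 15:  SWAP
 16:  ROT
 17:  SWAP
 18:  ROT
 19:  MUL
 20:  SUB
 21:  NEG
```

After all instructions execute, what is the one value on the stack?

784

PUSH -7  -7
PUSH 4   -7 4
MUL      -28
PUSH -1  -28 -1
DUP      -28 -1 -1
DUP      -28 -1 -1 -1
SUB      -28 -1 0
SWAP     -28 0 -1
MUL      -28 0
OVER     -28 0 -28
ROT      0 -28 -28
ROT      -28 -28 0
SWAP     -28 0 -28
ROT      0 -28 -28
SWAP     0 -28 -28
ROT      -28 -28 0
SWAP     -28 0 -28
ROT      0 -28 -28
MUL      0 784
SUB      -784
NEG      784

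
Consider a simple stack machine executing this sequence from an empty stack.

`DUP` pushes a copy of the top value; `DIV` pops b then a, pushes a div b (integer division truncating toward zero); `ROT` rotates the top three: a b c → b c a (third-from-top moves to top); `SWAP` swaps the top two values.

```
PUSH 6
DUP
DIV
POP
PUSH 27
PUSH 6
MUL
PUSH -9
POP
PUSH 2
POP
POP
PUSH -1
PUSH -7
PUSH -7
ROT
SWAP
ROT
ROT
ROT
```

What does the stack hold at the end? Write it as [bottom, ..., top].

PUSH 6  : [6]
DUP     : [6, 6]
DIV     : [1]
POP     : []
PUSH 27 : [27]
PUSH 6  : [27, 6]
MUL     : [162]
PUSH -9 : [162, -9]
POP     : [162]
PUSH 2  : [162, 2]
POP     : [162]
POP     : []
PUSH -1 : [-1]
PUSH -7 : [-1, -7]
PUSH -7 : [-1, -7, -7]
ROT     : [-7, -7, -1]
SWAP    : [-7, -1, -7]
ROT     : [-1, -7, -7]
ROT     : [-7, -7, -1]
ROT     : [-7, -1, -7]

[-7, -1, -7]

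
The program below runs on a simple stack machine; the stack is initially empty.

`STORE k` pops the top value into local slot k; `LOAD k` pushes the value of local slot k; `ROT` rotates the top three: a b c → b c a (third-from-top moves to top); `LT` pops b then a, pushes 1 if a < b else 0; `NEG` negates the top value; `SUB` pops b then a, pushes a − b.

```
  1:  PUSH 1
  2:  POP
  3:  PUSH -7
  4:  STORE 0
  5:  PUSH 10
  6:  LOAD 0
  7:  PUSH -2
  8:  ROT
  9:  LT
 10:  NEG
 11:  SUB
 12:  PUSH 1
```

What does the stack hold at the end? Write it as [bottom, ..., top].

[-6, 1]

PUSH 1  -> 1
POP     -> (empty)
PUSH -7 -> -7
STORE 0 -> (empty)
PUSH 10 -> 10
LOAD 0  -> 10 -7
PUSH -2 -> 10 -7 -2
ROT     -> -7 -2 10
LT      -> -7 1
NEG     -> -7 -1
SUB     -> -6
PUSH 1  -> -6 1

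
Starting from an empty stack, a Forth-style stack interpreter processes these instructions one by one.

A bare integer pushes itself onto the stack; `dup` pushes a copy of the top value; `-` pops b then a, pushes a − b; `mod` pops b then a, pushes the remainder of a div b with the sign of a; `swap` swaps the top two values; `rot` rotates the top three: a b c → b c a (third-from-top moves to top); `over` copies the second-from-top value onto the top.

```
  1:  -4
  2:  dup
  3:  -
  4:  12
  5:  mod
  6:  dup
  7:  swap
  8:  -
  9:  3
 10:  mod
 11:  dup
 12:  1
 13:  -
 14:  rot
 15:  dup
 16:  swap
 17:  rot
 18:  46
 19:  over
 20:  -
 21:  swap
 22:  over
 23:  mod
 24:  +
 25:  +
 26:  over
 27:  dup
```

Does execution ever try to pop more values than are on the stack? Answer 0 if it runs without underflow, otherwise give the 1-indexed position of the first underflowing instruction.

-4    -4
dup   -4 -4
-     0
12    0 12
mod   0
dup   0 0
swap  0 0
-     0
3     0 3
mod   0
dup   0 0
1     0 0 1
-     0 -1
rot  — needs 3 operands, stack has 2 → underflow

14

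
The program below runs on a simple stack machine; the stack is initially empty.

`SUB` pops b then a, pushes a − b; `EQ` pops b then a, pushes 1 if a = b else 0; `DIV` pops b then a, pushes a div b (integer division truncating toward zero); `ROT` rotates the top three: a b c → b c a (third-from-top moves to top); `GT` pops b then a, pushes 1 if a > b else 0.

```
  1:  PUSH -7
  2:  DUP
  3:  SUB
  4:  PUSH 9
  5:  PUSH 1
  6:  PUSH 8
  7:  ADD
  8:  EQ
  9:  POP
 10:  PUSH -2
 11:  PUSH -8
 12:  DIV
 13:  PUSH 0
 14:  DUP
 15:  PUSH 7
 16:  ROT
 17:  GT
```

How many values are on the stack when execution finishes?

4

PUSH -7 → -7
DUP     → -7 -7
SUB     → 0
PUSH 9  → 0 9
PUSH 1  → 0 9 1
PUSH 8  → 0 9 1 8
ADD     → 0 9 9
EQ      → 0 1
POP     → 0
PUSH -2 → 0 -2
PUSH -8 → 0 -2 -8
DIV     → 0 0
PUSH 0  → 0 0 0
DUP     → 0 0 0 0
PUSH 7  → 0 0 0 0 7
ROT     → 0 0 0 7 0
GT      → 0 0 0 1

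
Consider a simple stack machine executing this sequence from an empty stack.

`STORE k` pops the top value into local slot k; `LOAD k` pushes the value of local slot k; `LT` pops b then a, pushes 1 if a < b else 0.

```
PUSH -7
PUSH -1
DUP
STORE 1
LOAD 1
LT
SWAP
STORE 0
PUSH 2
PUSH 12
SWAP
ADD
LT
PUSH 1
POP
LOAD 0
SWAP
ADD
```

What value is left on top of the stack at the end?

-6

PUSH -7  [-7]
PUSH -1  [-7, -1]
DUP      [-7, -1, -1]
STORE 1  [-7, -1]
LOAD 1   [-7, -1, -1]
LT       [-7, 0]
SWAP     [0, -7]
STORE 0  [0]
PUSH 2   [0, 2]
PUSH 12  [0, 2, 12]
SWAP     [0, 12, 2]
ADD      [0, 14]
LT       [1]
PUSH 1   [1, 1]
POP      [1]
LOAD 0   [1, -7]
SWAP     [-7, 1]
ADD      [-6]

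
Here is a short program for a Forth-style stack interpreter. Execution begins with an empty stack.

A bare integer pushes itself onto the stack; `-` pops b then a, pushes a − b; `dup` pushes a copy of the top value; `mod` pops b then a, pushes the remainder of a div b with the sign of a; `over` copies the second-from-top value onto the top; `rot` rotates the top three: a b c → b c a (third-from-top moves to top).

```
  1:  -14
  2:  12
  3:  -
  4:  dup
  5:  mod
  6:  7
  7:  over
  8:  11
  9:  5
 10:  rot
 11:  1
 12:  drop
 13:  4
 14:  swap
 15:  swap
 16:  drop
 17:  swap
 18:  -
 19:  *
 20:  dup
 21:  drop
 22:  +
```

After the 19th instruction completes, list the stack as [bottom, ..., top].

[0, 7, -55]

-14  → [-14]
12   → [-14, 12]
-    → [-26]
dup  → [-26, -26]
mod  → [0]
7    → [0, 7]
over → [0, 7, 0]
11   → [0, 7, 0, 11]
5    → [0, 7, 0, 11, 5]
rot  → [0, 7, 11, 5, 0]
1    → [0, 7, 11, 5, 0, 1]
drop → [0, 7, 11, 5, 0]
4    → [0, 7, 11, 5, 0, 4]
swap → [0, 7, 11, 5, 4, 0]
swap → [0, 7, 11, 5, 0, 4]
drop → [0, 7, 11, 5, 0]
swap → [0, 7, 11, 0, 5]
-    → [0, 7, 11, -5]
*    → [0, 7, -55]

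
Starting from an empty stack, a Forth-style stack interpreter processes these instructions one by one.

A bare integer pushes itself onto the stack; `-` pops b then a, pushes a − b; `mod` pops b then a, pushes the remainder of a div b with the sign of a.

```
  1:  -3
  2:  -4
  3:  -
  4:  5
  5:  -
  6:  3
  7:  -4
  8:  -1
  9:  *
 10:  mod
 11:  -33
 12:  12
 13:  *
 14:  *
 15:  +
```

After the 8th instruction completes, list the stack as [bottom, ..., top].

-3 -> -3
-4 -> -3 -4
-  -> 1
5  -> 1 5
-  -> -4
3  -> -4 3
-4 -> -4 3 -4
-1 -> -4 3 -4 -1

[-4, 3, -4, -1]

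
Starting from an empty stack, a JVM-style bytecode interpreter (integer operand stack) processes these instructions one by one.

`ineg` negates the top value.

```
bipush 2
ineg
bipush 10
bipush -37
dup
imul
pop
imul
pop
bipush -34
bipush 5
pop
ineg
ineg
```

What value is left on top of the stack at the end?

-34

bipush 2   → 2
ineg       → -2
bipush 10  → -2 10
bipush -37 → -2 10 -37
dup        → -2 10 -37 -37
imul       → -2 10 1369
pop        → -2 10
imul       → -20
pop        → (empty)
bipush -34 → -34
bipush 5   → -34 5
pop        → -34
ineg       → 34
ineg       → -34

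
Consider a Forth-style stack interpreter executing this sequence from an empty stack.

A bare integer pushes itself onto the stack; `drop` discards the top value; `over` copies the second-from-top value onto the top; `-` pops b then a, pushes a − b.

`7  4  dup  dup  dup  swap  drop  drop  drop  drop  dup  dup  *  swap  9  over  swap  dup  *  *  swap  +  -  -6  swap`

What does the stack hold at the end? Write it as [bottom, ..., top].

7    : [7]
4    : [7, 4]
dup  : [7, 4, 4]
dup  : [7, 4, 4, 4]
dup  : [7, 4, 4, 4, 4]
swap : [7, 4, 4, 4, 4]
drop : [7, 4, 4, 4]
drop : [7, 4, 4]
drop : [7, 4]
drop : [7]
dup  : [7, 7]
dup  : [7, 7, 7]
*    : [7, 49]
swap : [49, 7]
9    : [49, 7, 9]
over : [49, 7, 9, 7]
swap : [49, 7, 7, 9]
dup  : [49, 7, 7, 9, 9]
*    : [49, 7, 7, 81]
*    : [49, 7, 567]
swap : [49, 567, 7]
+    : [49, 574]
-    : [-525]
-6   : [-525, -6]
swap : [-6, -525]

[-6, -525]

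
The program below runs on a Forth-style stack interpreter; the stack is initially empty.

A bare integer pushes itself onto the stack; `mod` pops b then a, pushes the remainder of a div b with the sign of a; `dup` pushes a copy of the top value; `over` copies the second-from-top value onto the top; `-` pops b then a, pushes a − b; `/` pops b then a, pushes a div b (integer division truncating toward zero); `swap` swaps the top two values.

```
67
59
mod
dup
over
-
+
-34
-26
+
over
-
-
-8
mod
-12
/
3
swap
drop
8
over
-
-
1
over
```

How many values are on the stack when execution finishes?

67    [67]
59    [67, 59]
mod   [8]
dup   [8, 8]
over  [8, 8, 8]
-     [8, 0]
+     [8]
-34   [8, -34]
-26   [8, -34, -26]
+     [8, -60]
over  [8, -60, 8]
-     [8, -68]
-     [76]
-8    [76, -8]
mod   [4]
-12   [4, -12]
/     [0]
3     [0, 3]
swap  [3, 0]
drop  [3]
8     [3, 8]
over  [3, 8, 3]
-     [3, 5]
-     [-2]
1     [-2, 1]
over  [-2, 1, -2]

3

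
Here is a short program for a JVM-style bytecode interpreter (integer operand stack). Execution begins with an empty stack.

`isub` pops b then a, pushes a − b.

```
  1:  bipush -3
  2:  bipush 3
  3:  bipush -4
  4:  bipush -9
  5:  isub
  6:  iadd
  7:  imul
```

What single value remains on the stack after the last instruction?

bipush -3  -3
bipush 3   -3 3
bipush -4  -3 3 -4
bipush -9  -3 3 -4 -9
isub       -3 3 5
iadd       -3 8
imul       -24

-24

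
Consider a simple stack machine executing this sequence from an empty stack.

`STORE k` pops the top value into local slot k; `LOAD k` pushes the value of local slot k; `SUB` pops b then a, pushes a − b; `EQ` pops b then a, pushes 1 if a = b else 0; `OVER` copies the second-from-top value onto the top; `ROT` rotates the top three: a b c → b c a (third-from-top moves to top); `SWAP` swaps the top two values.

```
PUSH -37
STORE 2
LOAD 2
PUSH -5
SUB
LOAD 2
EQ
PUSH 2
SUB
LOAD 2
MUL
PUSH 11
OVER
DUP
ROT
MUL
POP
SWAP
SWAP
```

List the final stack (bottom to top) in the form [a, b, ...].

PUSH -37 -> -37
STORE 2  -> (empty)
LOAD 2   -> -37
PUSH -5  -> -37 -5
SUB      -> -32
LOAD 2   -> -32 -37
EQ       -> 0
PUSH 2   -> 0 2
SUB      -> -2
LOAD 2   -> -2 -37
MUL      -> 74
PUSH 11  -> 74 11
OVER     -> 74 11 74
DUP      -> 74 11 74 74
ROT      -> 74 74 74 11
MUL      -> 74 74 814
POP      -> 74 74
SWAP     -> 74 74
SWAP     -> 74 74

[74, 74]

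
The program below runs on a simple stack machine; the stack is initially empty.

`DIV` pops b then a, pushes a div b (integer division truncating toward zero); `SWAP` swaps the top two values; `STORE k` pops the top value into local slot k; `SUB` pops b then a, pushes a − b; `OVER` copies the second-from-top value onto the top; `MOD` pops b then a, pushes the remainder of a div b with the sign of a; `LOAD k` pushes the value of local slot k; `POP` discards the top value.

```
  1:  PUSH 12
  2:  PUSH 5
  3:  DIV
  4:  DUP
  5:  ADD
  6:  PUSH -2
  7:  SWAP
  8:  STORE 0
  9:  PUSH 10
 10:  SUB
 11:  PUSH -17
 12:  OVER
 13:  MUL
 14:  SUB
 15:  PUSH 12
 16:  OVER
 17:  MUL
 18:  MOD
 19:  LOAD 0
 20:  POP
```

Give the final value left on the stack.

PUSH 12  → 12
PUSH 5   → 12 5
DIV      → 2
DUP      → 2 2
ADD      → 4
PUSH -2  → 4 -2
SWAP     → -2 4
STORE 0  → -2
PUSH 10  → -2 10
SUB      → -12
PUSH -17 → -12 -17
OVER     → -12 -17 -12
MUL      → -12 204
SUB      → -216
PUSH 12  → -216 12
OVER     → -216 12 -216
MUL      → -216 -2592
MOD      → -216
LOAD 0   → -216 4
POP      → -216

-216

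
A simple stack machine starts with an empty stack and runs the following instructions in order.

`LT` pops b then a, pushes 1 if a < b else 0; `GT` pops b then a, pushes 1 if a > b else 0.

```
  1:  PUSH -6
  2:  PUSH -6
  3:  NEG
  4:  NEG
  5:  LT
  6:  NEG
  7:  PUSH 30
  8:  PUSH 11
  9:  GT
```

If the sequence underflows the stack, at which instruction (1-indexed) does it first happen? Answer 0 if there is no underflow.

PUSH -6 : [-6]
PUSH -6 : [-6, -6]
NEG     : [-6, 6]
NEG     : [-6, -6]
LT      : [0]
NEG     : [0]
PUSH 30 : [0, 30]
PUSH 11 : [0, 30, 11]
GT      : [0, 1]

0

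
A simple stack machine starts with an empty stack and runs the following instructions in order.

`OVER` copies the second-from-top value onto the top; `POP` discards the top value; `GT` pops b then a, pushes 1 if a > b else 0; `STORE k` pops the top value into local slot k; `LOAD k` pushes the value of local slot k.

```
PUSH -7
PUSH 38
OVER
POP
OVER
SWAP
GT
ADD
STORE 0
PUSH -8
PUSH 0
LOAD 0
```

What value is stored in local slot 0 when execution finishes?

PUSH -7 → -7
PUSH 38 → -7 38
OVER    → -7 38 -7
POP     → -7 38
OVER    → -7 38 -7
SWAP    → -7 -7 38
GT      → -7 0
ADD     → -7
STORE 0 → (empty)
PUSH -8 → -8
PUSH 0  → -8 0
LOAD 0  → -8 0 -7

-7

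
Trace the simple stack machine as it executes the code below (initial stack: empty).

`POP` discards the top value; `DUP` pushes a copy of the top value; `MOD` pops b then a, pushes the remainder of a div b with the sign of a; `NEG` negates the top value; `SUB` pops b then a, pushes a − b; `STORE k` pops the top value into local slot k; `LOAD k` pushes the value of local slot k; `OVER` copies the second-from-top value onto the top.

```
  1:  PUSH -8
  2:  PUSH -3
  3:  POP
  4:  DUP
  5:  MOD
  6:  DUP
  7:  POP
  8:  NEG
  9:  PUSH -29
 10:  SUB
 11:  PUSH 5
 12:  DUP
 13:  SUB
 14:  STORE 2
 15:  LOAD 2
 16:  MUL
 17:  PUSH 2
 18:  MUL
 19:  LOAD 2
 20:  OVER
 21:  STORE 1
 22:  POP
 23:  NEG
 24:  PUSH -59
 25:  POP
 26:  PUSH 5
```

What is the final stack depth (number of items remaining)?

PUSH -8  → [-8]
PUSH -3  → [-8, -3]
POP      → [-8]
DUP      → [-8, -8]
MOD      → [0]
DUP      → [0, 0]
POP      → [0]
NEG      → [0]
PUSH -29 → [0, -29]
SUB      → [29]
PUSH 5   → [29, 5]
DUP      → [29, 5, 5]
SUB      → [29, 0]
STORE 2  → [29]
LOAD 2   → [29, 0]
MUL      → [0]
PUSH 2   → [0, 2]
MUL      → [0]
LOAD 2   → [0, 0]
OVER     → [0, 0, 0]
STORE 1  → [0, 0]
POP      → [0]
NEG      → [0]
PUSH -59 → [0, -59]
POP      → [0]
PUSH 5   → [0, 5]

2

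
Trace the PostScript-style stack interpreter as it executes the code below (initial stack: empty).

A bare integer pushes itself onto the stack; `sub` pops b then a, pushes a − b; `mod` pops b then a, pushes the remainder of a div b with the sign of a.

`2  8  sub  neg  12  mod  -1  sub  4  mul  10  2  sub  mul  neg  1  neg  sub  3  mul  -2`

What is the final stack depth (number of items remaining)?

2

2   -> 2
8   -> 2 8
sub -> -6
neg -> 6
12  -> 6 12
mod -> 6
-1  -> 6 -1
sub -> 7
4   -> 7 4
mul -> 28
10  -> 28 10
2   -> 28 10 2
sub -> 28 8
mul -> 224
neg -> -224
1   -> -224 1
neg -> -224 -1
sub -> -223
3   -> -223 3
mul -> -669
-2  -> -669 -2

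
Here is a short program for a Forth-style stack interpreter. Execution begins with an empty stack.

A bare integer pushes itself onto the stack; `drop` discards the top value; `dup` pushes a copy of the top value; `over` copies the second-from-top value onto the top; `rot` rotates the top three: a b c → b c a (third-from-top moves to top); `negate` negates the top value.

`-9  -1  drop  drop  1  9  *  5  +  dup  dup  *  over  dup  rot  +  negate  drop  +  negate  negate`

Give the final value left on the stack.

28

-9      -9
-1      -9 -1
drop    -9
drop    (empty)
1       1
9       1 9
*       9
5       9 5
+       14
dup     14 14
dup     14 14 14
*       14 196
over    14 196 14
dup     14 196 14 14
rot     14 14 14 196
+       14 14 210
negate  14 14 -210
drop    14 14
+       28
negate  -28
negate  28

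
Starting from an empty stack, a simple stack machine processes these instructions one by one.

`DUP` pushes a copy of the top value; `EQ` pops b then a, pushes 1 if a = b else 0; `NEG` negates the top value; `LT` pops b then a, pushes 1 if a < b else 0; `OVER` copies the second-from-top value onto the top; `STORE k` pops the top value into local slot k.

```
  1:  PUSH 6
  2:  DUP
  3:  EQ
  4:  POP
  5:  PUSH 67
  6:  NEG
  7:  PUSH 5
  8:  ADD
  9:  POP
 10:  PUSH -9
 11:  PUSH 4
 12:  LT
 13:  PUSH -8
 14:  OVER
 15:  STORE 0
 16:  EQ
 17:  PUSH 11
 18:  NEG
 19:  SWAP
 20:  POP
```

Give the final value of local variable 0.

PUSH 6  → [6]
DUP     → [6, 6]
EQ      → [1]
POP     → []
PUSH 67 → [67]
NEG     → [-67]
PUSH 5  → [-67, 5]
ADD     → [-62]
POP     → []
PUSH -9 → [-9]
PUSH 4  → [-9, 4]
LT      → [1]
PUSH -8 → [1, -8]
OVER    → [1, -8, 1]
STORE 0 → [1, -8]
EQ      → [0]
PUSH 11 → [0, 11]
NEG     → [0, -11]
SWAP    → [-11, 0]
POP     → [-11]

1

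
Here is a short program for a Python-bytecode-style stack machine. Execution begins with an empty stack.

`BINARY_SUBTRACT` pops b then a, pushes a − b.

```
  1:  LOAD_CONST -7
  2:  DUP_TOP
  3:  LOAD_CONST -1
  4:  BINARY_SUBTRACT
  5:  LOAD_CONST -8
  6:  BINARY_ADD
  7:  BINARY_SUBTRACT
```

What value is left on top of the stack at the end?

7

LOAD_CONST -7   → [-7]
DUP_TOP         → [-7, -7]
LOAD_CONST -1   → [-7, -7, -1]
BINARY_SUBTRACT → [-7, -6]
LOAD_CONST -8   → [-7, -6, -8]
BINARY_ADD      → [-7, -14]
BINARY_SUBTRACT → [7]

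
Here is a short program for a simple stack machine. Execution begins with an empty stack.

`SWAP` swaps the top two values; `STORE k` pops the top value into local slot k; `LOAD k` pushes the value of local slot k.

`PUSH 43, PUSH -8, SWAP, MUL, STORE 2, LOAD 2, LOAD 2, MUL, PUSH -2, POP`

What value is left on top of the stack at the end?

PUSH 43 → [43]
PUSH -8 → [43, -8]
SWAP    → [-8, 43]
MUL     → [-344]
STORE 2 → []
LOAD 2  → [-344]
LOAD 2  → [-344, -344]
MUL     → [118336]
PUSH -2 → [118336, -2]
POP     → [118336]

118336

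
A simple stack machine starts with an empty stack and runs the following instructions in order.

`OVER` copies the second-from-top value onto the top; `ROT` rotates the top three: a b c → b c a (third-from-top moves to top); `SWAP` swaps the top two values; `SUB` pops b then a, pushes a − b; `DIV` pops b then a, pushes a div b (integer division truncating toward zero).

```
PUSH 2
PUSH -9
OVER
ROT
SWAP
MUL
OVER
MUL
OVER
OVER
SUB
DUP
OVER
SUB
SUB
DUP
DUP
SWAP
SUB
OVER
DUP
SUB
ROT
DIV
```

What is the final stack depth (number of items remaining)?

4

PUSH 2  -> [2]
PUSH -9 -> [2, -9]
OVER    -> [2, -9, 2]
ROT     -> [-9, 2, 2]
SWAP    -> [-9, 2, 2]
MUL     -> [-9, 4]
OVER    -> [-9, 4, -9]
MUL     -> [-9, -36]
OVER    -> [-9, -36, -9]
OVER    -> [-9, -36, -9, -36]
SUB     -> [-9, -36, 27]
DUP     -> [-9, -36, 27, 27]
OVER    -> [-9, -36, 27, 27, 27]
SUB     -> [-9, -36, 27, 0]
SUB     -> [-9, -36, 27]
DUP     -> [-9, -36, 27, 27]
DUP     -> [-9, -36, 27, 27, 27]
SWAP    -> [-9, -36, 27, 27, 27]
SUB     -> [-9, -36, 27, 0]
OVER    -> [-9, -36, 27, 0, 27]
DUP     -> [-9, -36, 27, 0, 27, 27]
SUB     -> [-9, -36, 27, 0, 0]
ROT     -> [-9, -36, 0, 0, 27]
DIV     -> [-9, -36, 0, 0]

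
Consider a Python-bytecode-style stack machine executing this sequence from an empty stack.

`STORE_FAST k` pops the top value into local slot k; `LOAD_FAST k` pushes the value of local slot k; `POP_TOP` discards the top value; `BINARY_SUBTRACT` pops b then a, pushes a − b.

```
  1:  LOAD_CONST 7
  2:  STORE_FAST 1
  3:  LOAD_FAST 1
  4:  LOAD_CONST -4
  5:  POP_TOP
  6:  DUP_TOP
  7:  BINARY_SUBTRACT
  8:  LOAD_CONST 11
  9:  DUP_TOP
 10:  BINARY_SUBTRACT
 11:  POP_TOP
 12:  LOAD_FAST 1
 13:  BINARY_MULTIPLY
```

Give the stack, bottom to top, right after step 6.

[7, 7]

LOAD_CONST 7   [7]
STORE_FAST 1   []
LOAD_FAST 1    [7]
LOAD_CONST -4  [7, -4]
POP_TOP        [7]
DUP_TOP        [7, 7]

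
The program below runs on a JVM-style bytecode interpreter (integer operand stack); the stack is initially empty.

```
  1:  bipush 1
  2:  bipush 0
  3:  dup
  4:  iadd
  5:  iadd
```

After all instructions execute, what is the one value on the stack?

bipush 1 : 1
bipush 0 : 1 0
dup      : 1 0 0
iadd     : 1 0
iadd     : 1

1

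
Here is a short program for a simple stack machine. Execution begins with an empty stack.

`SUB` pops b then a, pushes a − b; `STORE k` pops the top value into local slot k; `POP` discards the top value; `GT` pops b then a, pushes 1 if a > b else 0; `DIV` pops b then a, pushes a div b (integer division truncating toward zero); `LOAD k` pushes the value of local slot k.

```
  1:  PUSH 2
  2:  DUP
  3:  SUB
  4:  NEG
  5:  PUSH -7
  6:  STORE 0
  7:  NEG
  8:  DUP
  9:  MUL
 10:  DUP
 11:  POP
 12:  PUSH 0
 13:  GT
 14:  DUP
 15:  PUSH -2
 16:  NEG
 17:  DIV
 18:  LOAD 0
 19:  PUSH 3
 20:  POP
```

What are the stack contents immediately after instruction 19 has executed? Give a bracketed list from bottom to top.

[0, 0, -7, 3]

PUSH 2  → 2
DUP     → 2 2
SUB     → 0
NEG     → 0
PUSH -7 → 0 -7
STORE 0 → 0
NEG     → 0
DUP     → 0 0
MUL     → 0
DUP     → 0 0
POP     → 0
PUSH 0  → 0 0
GT      → 0
DUP     → 0 0
PUSH -2 → 0 0 -2
NEG     → 0 0 2
DIV     → 0 0
LOAD 0  → 0 0 -7
PUSH 3  → 0 0 -7 3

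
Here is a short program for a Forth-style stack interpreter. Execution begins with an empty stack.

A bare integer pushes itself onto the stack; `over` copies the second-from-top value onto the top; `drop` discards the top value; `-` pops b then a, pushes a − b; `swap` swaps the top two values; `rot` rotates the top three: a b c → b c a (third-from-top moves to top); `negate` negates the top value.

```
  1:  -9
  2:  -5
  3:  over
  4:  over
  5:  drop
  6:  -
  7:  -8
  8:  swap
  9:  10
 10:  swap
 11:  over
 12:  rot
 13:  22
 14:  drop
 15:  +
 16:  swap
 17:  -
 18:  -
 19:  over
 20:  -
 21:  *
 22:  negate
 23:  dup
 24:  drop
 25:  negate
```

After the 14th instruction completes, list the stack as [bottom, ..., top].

[-9, -8, 4, 10, 10]

-9    [-9]
-5    [-9, -5]
over  [-9, -5, -9]
over  [-9, -5, -9, -5]
drop  [-9, -5, -9]
-     [-9, 4]
-8    [-9, 4, -8]
swap  [-9, -8, 4]
10    [-9, -8, 4, 10]
swap  [-9, -8, 10, 4]
over  [-9, -8, 10, 4, 10]
rot   [-9, -8, 4, 10, 10]
22    [-9, -8, 4, 10, 10, 22]
drop  [-9, -8, 4, 10, 10]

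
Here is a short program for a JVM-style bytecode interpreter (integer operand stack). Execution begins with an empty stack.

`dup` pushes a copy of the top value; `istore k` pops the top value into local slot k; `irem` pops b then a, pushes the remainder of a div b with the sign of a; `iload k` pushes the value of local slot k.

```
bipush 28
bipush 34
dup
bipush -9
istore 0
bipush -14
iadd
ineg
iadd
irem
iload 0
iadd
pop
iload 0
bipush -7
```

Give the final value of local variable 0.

bipush 28  -> 28
bipush 34  -> 28 34
dup        -> 28 34 34
bipush -9  -> 28 34 34 -9
istore 0   -> 28 34 34
bipush -14 -> 28 34 34 -14
iadd       -> 28 34 20
ineg       -> 28 34 -20
iadd       -> 28 14
irem       -> 0
iload 0    -> 0 -9
iadd       -> -9
pop        -> (empty)
iload 0    -> -9
bipush -7  -> -9 -7

-9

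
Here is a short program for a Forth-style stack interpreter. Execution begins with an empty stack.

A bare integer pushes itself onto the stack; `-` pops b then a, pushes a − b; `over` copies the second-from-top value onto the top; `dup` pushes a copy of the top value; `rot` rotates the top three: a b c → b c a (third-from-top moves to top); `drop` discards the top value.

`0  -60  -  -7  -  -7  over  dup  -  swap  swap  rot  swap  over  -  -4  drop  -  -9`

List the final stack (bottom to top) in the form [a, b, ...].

0    -> 0
-60  -> 0 -60
-    -> 60
-7   -> 60 -7
-    -> 67
-7   -> 67 -7
over -> 67 -7 67
dup  -> 67 -7 67 67
-    -> 67 -7 0
swap -> 67 0 -7
swap -> 67 -7 0
rot  -> -7 0 67
swap -> -7 67 0
over -> -7 67 0 67
-    -> -7 67 -67
-4   -> -7 67 -67 -4
drop -> -7 67 -67
-    -> -7 134
-9   -> -7 134 -9

[-7, 134, -9]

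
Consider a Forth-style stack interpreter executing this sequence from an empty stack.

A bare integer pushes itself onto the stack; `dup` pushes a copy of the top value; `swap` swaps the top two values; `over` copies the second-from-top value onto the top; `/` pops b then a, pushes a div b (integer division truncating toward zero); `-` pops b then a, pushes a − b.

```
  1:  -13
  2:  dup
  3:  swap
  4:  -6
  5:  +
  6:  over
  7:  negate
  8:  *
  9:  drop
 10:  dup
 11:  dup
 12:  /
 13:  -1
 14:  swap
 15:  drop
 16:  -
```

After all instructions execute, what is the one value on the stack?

-13    : -13
dup    : -13 -13
swap   : -13 -13
-6     : -13 -13 -6
+      : -13 -19
over   : -13 -19 -13
negate : -13 -19 13
*      : -13 -247
drop   : -13
dup    : -13 -13
dup    : -13 -13 -13
/      : -13 1
-1     : -13 1 -1
swap   : -13 -1 1
drop   : -13 -1
-      : -12

-12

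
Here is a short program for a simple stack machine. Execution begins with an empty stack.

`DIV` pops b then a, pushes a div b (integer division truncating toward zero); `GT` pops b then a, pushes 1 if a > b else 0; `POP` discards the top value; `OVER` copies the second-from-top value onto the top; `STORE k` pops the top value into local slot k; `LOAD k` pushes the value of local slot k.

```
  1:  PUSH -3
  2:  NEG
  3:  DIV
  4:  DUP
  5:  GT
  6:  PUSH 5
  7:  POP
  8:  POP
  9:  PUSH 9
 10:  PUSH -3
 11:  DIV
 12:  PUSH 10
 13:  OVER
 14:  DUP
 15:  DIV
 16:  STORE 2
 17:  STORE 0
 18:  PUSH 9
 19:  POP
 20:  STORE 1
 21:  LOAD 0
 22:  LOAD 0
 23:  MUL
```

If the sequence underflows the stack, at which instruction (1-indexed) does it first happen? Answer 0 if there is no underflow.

PUSH -3 : -3
NEG     : 3
DIV  — needs 2 operands, stack has 1 → underflow

3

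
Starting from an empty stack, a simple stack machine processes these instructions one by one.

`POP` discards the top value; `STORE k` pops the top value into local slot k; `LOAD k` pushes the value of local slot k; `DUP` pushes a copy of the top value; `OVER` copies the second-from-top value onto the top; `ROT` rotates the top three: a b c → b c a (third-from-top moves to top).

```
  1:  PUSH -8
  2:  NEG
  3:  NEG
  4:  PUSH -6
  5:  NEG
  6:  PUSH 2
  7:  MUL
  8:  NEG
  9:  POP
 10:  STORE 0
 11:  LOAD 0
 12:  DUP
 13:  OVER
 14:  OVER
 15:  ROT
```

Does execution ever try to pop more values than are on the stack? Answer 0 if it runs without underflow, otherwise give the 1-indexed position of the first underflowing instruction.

PUSH -8 : [-8]
NEG     : [8]
NEG     : [-8]
PUSH -6 : [-8, -6]
NEG     : [-8, 6]
PUSH 2  : [-8, 6, 2]
MUL     : [-8, 12]
NEG     : [-8, -12]
POP     : [-8]
STORE 0 : []
LOAD 0  : [-8]
DUP     : [-8, -8]
OVER    : [-8, -8, -8]
OVER    : [-8, -8, -8, -8]
ROT     : [-8, -8, -8, -8]

0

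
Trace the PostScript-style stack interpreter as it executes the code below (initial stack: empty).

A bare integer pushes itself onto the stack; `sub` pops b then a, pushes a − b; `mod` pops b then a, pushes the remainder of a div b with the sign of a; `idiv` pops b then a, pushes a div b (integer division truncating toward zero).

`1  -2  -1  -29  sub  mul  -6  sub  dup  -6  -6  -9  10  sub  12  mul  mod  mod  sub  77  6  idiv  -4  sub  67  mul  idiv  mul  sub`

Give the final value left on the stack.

1

1    : [1]
-2   : [1, -2]
-1   : [1, -2, -1]
-29  : [1, -2, -1, -29]
sub  : [1, -2, 28]
mul  : [1, -56]
-6   : [1, -56, -6]
sub  : [1, -50]
dup  : [1, -50, -50]
-6   : [1, -50, -50, -6]
-6   : [1, -50, -50, -6, -6]
-9   : [1, -50, -50, -6, -6, -9]
10   : [1, -50, -50, -6, -6, -9, 10]
sub  : [1, -50, -50, -6, -6, -19]
12   : [1, -50, -50, -6, -6, -19, 12]
mul  : [1, -50, -50, -6, -6, -228]
mod  : [1, -50, -50, -6, -6]
mod  : [1, -50, -50, 0]
sub  : [1, -50, -50]
77   : [1, -50, -50, 77]
6    : [1, -50, -50, 77, 6]
idiv : [1, -50, -50, 12]
-4   : [1, -50, -50, 12, -4]
sub  : [1, -50, -50, 16]
67   : [1, -50, -50, 16, 67]
mul  : [1, -50, -50, 1072]
idiv : [1, -50, 0]
mul  : [1, 0]
sub  : [1]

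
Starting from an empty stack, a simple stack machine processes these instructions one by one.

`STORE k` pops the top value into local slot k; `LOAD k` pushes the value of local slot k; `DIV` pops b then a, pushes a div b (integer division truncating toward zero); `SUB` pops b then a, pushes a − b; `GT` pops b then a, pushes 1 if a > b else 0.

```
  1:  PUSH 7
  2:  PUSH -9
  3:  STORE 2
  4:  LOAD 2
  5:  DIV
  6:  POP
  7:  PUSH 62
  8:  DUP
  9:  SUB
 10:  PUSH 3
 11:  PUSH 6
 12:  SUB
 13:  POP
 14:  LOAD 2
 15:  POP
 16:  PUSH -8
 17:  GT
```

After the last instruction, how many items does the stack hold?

PUSH 7   7
PUSH -9  7 -9
STORE 2  7
LOAD 2   7 -9
DIV      0
POP      (empty)
PUSH 62  62
DUP      62 62
SUB      0
PUSH 3   0 3
PUSH 6   0 3 6
SUB      0 -3
POP      0
LOAD 2   0 -9
POP      0
PUSH -8  0 -8
GT       1

1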